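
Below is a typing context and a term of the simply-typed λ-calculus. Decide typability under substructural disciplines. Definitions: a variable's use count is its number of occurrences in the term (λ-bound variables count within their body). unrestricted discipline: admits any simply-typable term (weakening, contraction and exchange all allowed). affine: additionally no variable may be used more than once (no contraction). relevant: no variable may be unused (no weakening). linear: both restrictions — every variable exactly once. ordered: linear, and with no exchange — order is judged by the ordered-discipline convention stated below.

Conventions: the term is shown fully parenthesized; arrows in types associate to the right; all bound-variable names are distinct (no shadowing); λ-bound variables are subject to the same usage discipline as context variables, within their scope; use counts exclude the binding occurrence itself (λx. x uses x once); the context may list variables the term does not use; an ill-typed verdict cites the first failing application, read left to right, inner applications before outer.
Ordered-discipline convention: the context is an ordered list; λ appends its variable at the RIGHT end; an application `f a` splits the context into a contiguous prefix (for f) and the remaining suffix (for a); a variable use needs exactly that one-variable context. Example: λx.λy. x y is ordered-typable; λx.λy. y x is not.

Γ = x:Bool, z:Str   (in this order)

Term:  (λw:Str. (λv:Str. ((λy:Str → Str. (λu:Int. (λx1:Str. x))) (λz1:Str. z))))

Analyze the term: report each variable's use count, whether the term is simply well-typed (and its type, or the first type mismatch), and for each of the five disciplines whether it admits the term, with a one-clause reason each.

usage: x ×1; z ×1; w (λ-bound) ×0; v (λ-bound) ×0; y (λ-bound) ×0; u (λ-bound) ×0; x1 (λ-bound) ×0; z1 (λ-bound) ×0
order of uses: x, z
typing: the term checks, with type Str → Str → Int → Str → Bool
ordered: ✗ — w, v, y, u, x1, z1 never used (weakening)
linear: ✗ — w, v, y, u, x1, z1 never used (weakening)
affine: ✓ — x, z, w, v, y, u, x1, z1: no repeats, contraction unneeded
relevant: ✗ — w, v, y, u, x1, z1 never used (weakening)
unrestricted: ✓ — simply typable at Str → Str → Int → Str → Bool; W, C, E all held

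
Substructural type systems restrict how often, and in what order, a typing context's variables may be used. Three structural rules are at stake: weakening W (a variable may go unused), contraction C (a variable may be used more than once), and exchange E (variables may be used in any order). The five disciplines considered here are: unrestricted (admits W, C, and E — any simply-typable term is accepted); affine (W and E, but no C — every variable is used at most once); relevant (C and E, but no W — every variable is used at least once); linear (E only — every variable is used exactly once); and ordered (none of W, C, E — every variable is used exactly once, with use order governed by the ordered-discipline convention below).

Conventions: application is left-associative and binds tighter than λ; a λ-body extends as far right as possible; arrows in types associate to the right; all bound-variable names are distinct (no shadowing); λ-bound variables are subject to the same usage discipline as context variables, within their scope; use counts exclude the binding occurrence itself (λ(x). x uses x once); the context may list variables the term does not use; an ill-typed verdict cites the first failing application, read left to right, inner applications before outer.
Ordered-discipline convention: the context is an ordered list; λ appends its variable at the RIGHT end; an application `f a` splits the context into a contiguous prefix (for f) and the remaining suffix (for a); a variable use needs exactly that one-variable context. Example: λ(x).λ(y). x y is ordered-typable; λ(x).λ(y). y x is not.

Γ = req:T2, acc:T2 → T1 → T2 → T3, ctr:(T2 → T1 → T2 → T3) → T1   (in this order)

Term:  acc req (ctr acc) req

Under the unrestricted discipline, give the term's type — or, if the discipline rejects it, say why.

term : T3
usage: req: 2, acc: 2, ctr: 1
left-to-right use order: acc, req, ctr, acc, req
typing: well-typed — term : T3
summary: ordered ✗, linear ✗, affine ✗, relevant ✓, unrestricted ✓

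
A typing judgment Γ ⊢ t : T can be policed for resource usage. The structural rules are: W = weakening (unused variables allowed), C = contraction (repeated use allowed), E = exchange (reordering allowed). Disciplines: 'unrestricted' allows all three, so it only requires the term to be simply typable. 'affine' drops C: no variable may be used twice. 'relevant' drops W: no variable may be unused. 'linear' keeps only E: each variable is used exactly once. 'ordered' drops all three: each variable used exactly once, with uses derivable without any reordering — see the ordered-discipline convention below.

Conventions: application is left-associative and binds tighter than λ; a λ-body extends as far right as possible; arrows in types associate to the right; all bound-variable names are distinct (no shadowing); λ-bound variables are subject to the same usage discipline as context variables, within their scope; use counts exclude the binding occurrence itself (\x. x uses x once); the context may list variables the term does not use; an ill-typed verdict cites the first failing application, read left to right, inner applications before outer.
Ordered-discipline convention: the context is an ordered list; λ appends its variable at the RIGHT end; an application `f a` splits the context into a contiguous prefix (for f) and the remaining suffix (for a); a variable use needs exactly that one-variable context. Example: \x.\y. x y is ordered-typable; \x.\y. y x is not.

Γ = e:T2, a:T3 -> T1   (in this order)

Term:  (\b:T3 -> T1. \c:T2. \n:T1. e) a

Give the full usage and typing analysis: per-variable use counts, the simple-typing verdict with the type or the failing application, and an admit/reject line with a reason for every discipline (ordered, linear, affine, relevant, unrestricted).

counts: e: 1; a: 1; b (λ-bound): 0; c (λ-bound): 0; n (λ-bound): 0
uses in reading order: e, a
typing: ✓ — T2 -> T1 -> T2
ordered: ✗ — needs weakening: b, c, n unused
linear: ✗ — needs weakening: b, c, n unused
affine: ✓ — no duplicate uses among e, a, b, c, n
relevant: ✗ — needs weakening: b, c, n unused
unrestricted: ✓ — typability at T2 -> T1 -> T2 is all that's needed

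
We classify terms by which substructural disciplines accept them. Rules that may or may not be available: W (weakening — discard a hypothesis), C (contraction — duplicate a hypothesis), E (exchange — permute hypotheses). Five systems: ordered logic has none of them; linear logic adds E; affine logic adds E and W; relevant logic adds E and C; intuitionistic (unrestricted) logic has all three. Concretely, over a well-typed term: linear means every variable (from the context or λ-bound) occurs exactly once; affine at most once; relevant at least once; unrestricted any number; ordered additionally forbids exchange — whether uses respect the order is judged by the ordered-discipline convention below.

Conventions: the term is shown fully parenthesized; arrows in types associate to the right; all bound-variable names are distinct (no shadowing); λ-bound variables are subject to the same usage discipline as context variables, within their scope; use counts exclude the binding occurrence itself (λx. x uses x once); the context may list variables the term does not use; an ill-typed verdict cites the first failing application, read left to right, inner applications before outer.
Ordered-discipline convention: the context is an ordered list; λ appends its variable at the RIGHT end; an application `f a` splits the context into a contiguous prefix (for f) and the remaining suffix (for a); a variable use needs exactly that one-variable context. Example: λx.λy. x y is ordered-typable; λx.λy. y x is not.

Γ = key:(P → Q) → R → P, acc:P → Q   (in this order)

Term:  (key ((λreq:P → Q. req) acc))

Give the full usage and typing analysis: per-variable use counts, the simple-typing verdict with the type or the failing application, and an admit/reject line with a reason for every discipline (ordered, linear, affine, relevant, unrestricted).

variable uses: key: 1×; acc: 1×; req (λ-bound): 1×
order of uses: key, req, acc
typing: ✓ — R → P
ordered: ✓ — key, acc, req: once each, no exchange needed
linear: ✓ — single use per variable (key, acc, req)
affine: ✓ — no duplicate uses among key, acc, req
relevant: ✓ — at least one use each (key, acc, req)
unrestricted: ✓ — simply typable at R → P; W, C, E all held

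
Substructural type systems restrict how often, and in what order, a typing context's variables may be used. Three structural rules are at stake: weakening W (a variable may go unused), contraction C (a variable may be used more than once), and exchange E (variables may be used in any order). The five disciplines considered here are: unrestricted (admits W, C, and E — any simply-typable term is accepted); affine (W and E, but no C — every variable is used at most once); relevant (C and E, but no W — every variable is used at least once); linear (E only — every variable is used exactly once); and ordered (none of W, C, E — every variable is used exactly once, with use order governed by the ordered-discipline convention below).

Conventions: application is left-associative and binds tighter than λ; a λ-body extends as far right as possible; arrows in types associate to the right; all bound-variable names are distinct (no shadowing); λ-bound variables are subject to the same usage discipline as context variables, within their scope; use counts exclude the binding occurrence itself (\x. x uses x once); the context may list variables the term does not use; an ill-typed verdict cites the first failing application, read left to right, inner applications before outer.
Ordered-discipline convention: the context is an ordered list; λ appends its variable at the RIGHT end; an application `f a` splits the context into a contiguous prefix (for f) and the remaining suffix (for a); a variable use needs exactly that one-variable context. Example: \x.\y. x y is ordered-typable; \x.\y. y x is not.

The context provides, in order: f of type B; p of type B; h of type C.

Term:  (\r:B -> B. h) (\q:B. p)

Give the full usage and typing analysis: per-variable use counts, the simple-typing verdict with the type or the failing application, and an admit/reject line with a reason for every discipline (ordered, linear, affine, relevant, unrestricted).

counts: f ×0; p ×1; h ×1; r (bound) ×0; q (bound) ×0
order of uses: h, p
typing: well-typed — term : C
ordered: ✗, unused: f, r, q — weakening required
linear: ✗, unused: f, r, q — weakening required
affine: ✓, f, p, h, r, q: no repeats, contraction unneeded
relevant: ✗, unused: f, r, q — weakening required
unrestricted: ✓, simply typable at C; W, C, E all held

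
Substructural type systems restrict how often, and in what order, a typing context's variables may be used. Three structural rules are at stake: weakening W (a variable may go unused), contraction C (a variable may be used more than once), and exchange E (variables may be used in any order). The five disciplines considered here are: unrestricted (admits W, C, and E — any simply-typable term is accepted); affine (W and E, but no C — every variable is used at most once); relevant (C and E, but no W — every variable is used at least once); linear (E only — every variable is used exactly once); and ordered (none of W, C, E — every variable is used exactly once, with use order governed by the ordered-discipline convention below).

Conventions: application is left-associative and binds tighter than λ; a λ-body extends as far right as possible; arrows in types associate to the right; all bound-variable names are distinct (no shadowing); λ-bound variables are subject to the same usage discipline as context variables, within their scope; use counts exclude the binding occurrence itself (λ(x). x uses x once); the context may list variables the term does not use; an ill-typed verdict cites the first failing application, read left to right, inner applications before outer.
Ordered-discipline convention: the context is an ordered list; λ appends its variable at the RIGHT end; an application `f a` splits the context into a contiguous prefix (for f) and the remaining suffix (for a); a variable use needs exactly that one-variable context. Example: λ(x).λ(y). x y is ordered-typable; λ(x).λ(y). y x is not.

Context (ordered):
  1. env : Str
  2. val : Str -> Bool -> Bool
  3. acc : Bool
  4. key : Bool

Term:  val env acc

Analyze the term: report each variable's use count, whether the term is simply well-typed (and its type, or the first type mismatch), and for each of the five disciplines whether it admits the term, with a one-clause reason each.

use counts: env ×1, val ×1, acc ×1, key ×0
order of uses: val, env, acc
typing: the term checks, with type Bool
ordered: ✗, key left unused
linear: ✗, key left unused
affine: ✓, none of env, val, acc, key used more than once
relevant: ✗, key left unused
unrestricted: ✓, well-typed at Bool; no restrictions here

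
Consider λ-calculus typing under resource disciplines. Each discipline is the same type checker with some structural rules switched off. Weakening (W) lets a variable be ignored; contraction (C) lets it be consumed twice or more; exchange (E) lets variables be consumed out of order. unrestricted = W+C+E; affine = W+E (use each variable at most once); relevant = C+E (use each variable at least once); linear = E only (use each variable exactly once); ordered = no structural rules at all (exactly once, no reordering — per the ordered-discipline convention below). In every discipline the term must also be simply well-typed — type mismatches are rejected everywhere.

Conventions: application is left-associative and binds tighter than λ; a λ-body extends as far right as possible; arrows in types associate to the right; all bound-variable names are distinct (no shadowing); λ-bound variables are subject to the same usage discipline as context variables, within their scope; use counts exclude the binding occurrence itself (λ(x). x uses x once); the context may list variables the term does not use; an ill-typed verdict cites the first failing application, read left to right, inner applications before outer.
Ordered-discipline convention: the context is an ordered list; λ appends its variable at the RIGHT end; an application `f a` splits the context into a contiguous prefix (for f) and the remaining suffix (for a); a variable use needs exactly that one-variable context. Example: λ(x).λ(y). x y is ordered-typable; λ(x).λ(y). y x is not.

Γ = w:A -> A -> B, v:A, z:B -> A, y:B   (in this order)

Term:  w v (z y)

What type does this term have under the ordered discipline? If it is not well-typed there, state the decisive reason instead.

term : B
counts: w ×1; v ×1; z ×1; y ×1
order of uses: w, v, z, y
typing: ✓ — B
summary: ordered ✓ · linear ✓ · affine ✓ · relevant ✓ · unrestricted ✓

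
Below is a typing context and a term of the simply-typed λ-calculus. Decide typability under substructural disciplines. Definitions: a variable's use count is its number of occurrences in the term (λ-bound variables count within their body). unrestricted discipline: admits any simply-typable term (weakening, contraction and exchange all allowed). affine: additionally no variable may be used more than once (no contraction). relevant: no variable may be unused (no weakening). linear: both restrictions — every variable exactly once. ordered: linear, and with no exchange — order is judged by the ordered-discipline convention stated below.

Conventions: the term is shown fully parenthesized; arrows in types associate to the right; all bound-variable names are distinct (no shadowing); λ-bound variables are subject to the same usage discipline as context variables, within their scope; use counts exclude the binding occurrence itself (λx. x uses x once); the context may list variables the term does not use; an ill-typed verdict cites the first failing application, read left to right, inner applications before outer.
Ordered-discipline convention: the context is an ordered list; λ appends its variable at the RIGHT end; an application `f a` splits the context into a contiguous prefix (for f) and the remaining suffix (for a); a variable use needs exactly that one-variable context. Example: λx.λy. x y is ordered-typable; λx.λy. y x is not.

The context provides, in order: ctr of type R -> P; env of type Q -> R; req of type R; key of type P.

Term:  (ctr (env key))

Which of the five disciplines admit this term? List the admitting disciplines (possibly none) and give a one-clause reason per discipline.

admitted by: none
use counts: ctr: 1; env: 1; req: 0; key: 1
use order (left to right): ctr, env, key
typing: ill-typed: an application expects Q but receives P
ordered: ✗ — the type mismatch rejects it
linear: ✗ — not simply typable
affine: ✗ — fails simple typing
relevant: ✗ — a type mismatch blocks all five
unrestricted: ✗ — the type mismatch rejects it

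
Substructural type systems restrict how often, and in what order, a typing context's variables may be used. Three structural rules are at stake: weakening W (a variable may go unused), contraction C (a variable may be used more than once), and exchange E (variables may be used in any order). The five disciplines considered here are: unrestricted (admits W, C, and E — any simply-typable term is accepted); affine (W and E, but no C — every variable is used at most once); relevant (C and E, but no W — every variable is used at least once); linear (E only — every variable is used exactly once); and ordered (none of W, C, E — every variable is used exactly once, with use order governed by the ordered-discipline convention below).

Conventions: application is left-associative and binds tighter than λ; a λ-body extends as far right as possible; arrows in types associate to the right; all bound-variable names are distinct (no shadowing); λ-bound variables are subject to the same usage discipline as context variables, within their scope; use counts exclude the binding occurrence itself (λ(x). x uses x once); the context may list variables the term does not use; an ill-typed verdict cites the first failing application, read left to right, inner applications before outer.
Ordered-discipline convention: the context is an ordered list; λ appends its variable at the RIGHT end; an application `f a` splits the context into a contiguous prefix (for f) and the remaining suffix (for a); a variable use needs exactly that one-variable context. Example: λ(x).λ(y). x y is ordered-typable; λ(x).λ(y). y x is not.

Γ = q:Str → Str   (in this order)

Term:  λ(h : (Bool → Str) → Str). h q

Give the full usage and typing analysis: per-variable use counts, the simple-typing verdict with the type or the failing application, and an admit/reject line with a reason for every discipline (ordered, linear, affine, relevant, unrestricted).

counts: q: 1×, h [bound]: 1×
order of uses: h, q
typing: ill-typed: an application expects Bool → Str but receives Str → Str
ordered: ✗, fails simple typing
linear: ✗, a type mismatch blocks all five
affine: ✗, the type mismatch rejects it
relevant: ✗, not simply typable
unrestricted: ✗, fails simple typing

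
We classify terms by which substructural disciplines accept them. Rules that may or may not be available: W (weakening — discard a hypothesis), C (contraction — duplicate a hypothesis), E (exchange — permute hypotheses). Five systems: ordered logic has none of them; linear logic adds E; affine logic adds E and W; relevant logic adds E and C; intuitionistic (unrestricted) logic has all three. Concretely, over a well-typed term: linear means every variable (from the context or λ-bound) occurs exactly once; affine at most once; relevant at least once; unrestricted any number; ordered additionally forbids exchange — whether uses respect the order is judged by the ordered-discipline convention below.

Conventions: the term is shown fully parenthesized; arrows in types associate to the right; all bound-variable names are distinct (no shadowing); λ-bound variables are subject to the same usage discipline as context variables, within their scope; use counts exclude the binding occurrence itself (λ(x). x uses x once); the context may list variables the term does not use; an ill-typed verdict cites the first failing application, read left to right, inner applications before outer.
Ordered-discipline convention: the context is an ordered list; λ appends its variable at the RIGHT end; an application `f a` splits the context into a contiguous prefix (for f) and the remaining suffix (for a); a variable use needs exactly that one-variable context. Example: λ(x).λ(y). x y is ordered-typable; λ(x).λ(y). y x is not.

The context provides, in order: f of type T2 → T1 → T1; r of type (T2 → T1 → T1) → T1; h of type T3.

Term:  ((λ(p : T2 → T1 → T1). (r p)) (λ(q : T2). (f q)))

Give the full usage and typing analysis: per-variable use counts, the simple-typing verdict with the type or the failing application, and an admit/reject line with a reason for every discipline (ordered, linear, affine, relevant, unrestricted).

usage: f ×1, r ×1, h ×0, p (λ-bound) ×1, q (λ-bound) ×1
use order (left to right): r, p, f, q
typing: well-typed — term : T1
ordered: ✗ — h left unused
linear: ✗ — h left unused
affine: ✓ — none of f, r, h, p, q used more than once
relevant: ✗ — h left unused
unrestricted: ✓ — simply typable at T1; W, C, E all held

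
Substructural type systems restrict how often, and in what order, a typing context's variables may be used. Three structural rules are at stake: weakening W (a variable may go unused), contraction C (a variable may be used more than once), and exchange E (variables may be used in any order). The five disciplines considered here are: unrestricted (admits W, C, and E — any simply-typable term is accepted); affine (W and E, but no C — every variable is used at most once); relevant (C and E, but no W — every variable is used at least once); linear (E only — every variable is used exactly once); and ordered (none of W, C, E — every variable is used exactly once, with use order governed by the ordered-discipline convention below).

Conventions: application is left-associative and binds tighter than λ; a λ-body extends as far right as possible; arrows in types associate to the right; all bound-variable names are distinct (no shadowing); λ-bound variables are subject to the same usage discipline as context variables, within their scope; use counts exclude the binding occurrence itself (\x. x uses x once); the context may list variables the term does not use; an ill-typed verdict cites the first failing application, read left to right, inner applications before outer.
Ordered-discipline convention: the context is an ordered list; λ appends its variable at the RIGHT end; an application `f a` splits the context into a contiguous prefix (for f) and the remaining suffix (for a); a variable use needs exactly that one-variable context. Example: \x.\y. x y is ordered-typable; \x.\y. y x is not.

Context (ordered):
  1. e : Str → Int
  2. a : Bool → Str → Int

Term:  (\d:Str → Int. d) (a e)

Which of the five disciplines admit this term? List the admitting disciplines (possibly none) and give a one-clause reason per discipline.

admitting disciplines: none
usage: e=1; a=1; d [bound]=1
use order (left to right): d, a, e
typing: ill-typed: an argument Str → Int mismatches the expected Bool
ordered: ✗ — not simply typable
linear: ✗ — fails simple typing
affine: ✗ — a type mismatch blocks all five
relevant: ✗ — the type mismatch rejects it
unrestricted: ✗ — not simply typable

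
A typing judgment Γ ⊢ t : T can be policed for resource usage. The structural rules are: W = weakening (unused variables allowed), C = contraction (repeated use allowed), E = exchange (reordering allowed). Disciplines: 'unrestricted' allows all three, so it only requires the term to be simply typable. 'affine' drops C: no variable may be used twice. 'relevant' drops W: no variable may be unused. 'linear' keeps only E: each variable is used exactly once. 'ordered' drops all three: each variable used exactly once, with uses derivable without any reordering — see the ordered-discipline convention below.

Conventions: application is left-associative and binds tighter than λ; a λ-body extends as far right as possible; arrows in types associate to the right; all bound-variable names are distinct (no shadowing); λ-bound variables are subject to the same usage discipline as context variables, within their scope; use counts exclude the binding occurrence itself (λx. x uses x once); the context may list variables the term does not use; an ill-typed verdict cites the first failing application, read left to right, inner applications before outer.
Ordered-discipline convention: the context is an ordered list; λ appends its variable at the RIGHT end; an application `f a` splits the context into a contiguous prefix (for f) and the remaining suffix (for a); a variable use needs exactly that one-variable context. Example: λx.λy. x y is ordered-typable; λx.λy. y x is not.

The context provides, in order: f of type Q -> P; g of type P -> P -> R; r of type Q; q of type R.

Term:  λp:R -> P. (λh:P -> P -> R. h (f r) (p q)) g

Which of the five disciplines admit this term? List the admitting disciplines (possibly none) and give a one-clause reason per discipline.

admitted by: linear, affine, relevant, unrestricted
counts: f: 1×, g: 1×, r: 1×, q: 1×, p (bound): 1×, h (bound): 1×
order of uses: h, f, r, p, q, g
typing: ✓ — (R -> P) -> R
ordered: ✗, no contiguous prefix/suffix split fits h, f, r, p, q, g
linear: ✓, each of f, g, r, q, p, h used exactly once
affine: ✓, f, g, r, q, p, h: no repeats, contraction unneeded
relevant: ✓, none of f, g, r, q, p, h goes unused
unrestricted: ✓, typability at (R -> P) -> R is all that's needed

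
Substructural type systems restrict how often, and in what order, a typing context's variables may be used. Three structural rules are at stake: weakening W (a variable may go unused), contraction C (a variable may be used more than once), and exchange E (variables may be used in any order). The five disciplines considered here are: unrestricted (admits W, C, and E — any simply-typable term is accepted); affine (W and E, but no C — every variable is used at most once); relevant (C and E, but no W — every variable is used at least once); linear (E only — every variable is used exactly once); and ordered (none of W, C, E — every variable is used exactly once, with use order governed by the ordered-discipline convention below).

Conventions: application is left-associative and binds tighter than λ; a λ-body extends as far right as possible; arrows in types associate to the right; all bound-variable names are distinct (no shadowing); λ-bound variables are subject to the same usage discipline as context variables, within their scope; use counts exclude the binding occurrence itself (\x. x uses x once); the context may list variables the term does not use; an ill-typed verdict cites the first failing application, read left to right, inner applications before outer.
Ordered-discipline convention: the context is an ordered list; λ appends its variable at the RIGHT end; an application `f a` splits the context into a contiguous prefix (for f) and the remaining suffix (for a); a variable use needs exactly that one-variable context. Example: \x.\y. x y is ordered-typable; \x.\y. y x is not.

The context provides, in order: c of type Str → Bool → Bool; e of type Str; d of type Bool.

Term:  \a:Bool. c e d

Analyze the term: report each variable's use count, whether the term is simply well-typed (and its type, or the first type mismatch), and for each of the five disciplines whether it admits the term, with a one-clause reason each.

usage: c ×1; e ×1; d ×1; a (bound) ×0
order of uses: c, e, d
typing: well-typed — term : Bool → Bool
ordered: ✗ — unused: a — weakening required
linear: ✗ — unused: a — weakening required
affine: ✓ — no duplicate uses among c, e, d, a
relevant: ✗ — unused: a — weakening required
unrestricted: ✓ — simply typable at Bool → Bool; W, C, E all held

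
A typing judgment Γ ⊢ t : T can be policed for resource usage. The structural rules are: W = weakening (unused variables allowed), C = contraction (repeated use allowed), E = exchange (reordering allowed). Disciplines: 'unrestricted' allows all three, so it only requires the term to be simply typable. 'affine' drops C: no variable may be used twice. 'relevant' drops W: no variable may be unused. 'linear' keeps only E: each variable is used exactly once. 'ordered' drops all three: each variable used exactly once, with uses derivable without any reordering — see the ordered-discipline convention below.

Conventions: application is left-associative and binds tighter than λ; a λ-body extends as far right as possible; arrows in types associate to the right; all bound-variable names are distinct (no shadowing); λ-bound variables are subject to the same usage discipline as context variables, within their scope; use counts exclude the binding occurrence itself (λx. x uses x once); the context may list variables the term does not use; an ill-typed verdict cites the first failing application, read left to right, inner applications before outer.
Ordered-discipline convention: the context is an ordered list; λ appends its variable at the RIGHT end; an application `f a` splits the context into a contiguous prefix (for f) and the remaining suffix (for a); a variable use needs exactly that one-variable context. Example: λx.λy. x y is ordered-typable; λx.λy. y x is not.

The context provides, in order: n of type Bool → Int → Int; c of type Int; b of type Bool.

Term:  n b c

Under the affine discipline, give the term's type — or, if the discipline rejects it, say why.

term : Int
usage: n=1, c=1, b=1
order of uses: n, b, c
typing: the term checks, with type Int
per-discipline verdicts: ordered ✗ · linear ✓ · affine ✓ · relevant ✓ · unrestricted ✓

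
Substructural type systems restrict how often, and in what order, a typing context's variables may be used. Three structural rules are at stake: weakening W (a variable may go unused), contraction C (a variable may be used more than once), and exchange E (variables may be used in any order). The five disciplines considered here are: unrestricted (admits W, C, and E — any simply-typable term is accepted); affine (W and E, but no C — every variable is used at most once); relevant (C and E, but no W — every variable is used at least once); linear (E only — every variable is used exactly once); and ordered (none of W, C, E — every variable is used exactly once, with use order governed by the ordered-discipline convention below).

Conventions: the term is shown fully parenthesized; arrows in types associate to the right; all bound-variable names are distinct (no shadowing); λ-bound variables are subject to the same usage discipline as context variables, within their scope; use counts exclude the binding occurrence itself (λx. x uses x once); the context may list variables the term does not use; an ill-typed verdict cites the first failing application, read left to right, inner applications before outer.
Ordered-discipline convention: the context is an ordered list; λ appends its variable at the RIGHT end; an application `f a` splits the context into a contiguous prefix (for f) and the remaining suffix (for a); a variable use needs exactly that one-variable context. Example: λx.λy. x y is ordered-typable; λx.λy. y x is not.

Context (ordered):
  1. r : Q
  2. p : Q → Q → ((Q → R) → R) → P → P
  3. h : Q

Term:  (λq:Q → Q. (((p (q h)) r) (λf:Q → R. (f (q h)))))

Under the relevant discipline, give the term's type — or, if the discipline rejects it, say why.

term : (Q → Q) → P → P
counts: r ×1, p ×1, h ×2, q (λ-bound) ×2, f (λ-bound) ×1
left-to-right use order: p, q, h, r, f, q, h
typing: the term checks, with type (Q → Q) → P → P
across the five disciplines: ordered ✗, linear ✗, affine ✗, relevant ✓, unrestricted ✓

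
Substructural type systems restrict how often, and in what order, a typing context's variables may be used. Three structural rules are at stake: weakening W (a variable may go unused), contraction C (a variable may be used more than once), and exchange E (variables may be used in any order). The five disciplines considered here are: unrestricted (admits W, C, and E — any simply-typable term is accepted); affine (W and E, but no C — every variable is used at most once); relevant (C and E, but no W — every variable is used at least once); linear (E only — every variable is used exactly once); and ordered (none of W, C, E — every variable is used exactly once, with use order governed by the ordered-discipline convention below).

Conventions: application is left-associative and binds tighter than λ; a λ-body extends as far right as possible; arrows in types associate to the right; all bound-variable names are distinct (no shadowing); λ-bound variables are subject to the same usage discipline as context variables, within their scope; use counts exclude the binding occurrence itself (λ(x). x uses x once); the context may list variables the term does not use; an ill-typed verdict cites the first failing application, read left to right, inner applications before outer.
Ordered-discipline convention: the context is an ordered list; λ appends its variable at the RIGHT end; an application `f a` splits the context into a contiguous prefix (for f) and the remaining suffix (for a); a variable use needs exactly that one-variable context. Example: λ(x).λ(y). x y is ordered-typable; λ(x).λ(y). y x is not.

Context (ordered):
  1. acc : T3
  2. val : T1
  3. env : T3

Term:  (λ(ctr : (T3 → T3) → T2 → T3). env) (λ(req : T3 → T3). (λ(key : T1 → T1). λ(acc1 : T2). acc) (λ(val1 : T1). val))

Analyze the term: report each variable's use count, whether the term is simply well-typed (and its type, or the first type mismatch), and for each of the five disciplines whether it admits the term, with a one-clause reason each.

variable uses: acc: 1×; val: 1×; env: 1×; ctr (bound): 0×; req (bound): 0×; key (bound): 0×; acc1 (bound): 0×; val1 (bound): 0×
left-to-right use order: env, acc, val
typing: the term checks, with type T3
ordered: ✗ — unused: ctr, req, key, acc1, val1 — weakening required
linear: ✗ — unused: ctr, req, key, acc1, val1 — weakening required
affine: ✓ — at most one use each (acc, val, env, ctr, req, key, acc1, val1)
relevant: ✗ — unused: ctr, req, key, acc1, val1 — weakening required
unrestricted: ✓ — well-typed at T3; no restrictions here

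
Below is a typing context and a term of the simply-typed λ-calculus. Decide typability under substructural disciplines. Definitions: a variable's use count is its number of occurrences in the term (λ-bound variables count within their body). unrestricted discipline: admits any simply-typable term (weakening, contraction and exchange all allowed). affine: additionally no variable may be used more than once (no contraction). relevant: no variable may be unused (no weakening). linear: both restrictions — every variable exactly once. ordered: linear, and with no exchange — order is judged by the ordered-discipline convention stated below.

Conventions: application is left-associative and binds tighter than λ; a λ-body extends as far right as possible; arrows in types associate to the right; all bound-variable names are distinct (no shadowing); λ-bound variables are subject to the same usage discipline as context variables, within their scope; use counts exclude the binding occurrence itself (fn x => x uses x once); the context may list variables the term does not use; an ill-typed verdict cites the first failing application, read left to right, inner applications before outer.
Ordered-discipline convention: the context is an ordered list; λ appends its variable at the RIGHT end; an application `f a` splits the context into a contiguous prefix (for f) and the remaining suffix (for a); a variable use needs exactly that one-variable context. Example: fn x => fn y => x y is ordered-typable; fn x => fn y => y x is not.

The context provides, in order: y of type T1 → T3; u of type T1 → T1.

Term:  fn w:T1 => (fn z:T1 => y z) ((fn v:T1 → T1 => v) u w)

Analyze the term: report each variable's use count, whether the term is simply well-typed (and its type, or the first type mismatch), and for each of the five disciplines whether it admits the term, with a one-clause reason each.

variable uses: y ×1; u ×1; w [bound] ×1; z [bound] ×1; v [bound] ×1
uses in reading order: y, z, v, u, w
typing: well-typed — term : T1 → T3
ordered: ✓ — y, u, w, z, v: once each, no exchange needed
linear: ✓ — exactly-once usage across y, u, w, z, v
affine: ✓ — no duplicate uses among y, u, w, z, v
relevant: ✓ — none of y, u, w, z, v goes unused
unrestricted: ✓ — simply typable at T1 → T3; W, C, E all held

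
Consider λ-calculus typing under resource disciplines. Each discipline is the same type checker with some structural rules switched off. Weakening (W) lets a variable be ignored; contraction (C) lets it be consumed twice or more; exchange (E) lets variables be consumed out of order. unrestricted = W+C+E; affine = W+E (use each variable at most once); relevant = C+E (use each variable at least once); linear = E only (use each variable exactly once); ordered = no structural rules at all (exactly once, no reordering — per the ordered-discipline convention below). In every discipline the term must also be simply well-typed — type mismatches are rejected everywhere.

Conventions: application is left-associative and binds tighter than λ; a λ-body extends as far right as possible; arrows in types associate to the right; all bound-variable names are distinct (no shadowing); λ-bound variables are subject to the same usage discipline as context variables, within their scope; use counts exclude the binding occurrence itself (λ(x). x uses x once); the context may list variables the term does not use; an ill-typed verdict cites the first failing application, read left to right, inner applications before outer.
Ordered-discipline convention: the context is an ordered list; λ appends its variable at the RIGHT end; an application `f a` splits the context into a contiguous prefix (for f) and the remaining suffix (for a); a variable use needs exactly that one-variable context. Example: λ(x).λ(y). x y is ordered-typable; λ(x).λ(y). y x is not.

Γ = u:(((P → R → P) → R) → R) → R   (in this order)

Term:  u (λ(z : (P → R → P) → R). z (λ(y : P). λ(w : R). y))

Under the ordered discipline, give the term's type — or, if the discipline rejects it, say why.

not well-typed under ordered — unused: w — weakening required
variable uses: u: 1, z [bound]: 1, y [bound]: 1, w [bound]: 0
left-to-right use order: u, z, y
typing: the term checks, with type R
per-discipline verdicts: ordered ✗ | linear ✗ | affine ✓ | relevant ✗ | unrestricted ✓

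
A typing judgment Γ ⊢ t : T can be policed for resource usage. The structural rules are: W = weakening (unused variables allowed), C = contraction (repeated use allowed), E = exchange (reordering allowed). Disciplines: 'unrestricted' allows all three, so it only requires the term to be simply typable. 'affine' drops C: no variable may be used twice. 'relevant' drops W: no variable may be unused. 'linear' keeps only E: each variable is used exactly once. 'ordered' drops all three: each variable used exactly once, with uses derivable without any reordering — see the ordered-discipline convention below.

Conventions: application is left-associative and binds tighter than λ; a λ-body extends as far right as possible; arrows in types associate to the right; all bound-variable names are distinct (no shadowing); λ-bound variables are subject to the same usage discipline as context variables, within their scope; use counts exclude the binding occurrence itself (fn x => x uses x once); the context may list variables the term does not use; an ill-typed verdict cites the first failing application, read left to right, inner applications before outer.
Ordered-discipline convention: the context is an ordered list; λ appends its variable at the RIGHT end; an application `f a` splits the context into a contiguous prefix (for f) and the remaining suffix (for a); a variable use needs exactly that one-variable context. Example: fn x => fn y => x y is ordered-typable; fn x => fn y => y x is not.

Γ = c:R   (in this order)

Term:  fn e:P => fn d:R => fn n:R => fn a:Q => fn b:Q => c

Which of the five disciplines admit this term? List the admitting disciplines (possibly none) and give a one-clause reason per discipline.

admitting disciplines: affine, unrestricted
counts: c: 1; e (bound): 0; d (bound): 0; n (bound): 0; a (bound): 0; b (bound): 0
uses in reading order: c
typing: ✓ — P → R → R → Q → Q → R
ordered: ✗ — needs weakening: e, d, n, a, b unused
linear: ✗ — needs weakening: e, d, n, a, b unused
affine: ✓ — at most one use each (c, e, d, n, a, b)
relevant: ✗ — needs weakening: e, d, n, a, b unused
unrestricted: ✓ — type-checks (P → R → R → Q → Q → R) and nothing is barred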